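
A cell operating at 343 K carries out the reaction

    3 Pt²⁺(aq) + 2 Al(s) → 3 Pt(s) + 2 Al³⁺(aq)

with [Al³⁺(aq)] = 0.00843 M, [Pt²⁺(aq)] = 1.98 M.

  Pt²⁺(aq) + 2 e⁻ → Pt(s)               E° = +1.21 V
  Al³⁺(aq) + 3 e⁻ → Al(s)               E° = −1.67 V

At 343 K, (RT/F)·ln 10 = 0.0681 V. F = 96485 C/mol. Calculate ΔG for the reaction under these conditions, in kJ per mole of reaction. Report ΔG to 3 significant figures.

−1700 kJ/mol

E°cell = +1.21 − (−1.67) = +2.88 V; the balanced reaction transfers n = 6 electrons.
Here Q = [Al³⁺(aq)]^2 / [Pt²⁺(aq)]^3 = 9.16×10^−6 (log Q = −5.038), giving E = +2.88 − (0.0681/6)·(−5.038) = +2.9372 V.
Then ΔG = −nFE = −6 × 96485 × +2.9372 J/mol = −1700 kJ/mol.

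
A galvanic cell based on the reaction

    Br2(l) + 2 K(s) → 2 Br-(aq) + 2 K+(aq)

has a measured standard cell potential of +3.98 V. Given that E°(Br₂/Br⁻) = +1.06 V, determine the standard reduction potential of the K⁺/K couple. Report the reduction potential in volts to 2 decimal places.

In the reaction as written the Br₂/Br⁻ couple is reduced (cathode) and K⁺/K is oxidized (anode), so E°cell = E°(Br₂/Br⁻) − E°(K⁺/K).
E°(K⁺/K) = E°(cathode) − E°cell = +1.06 − (+3.98) = −2.92 V.

−2.92 V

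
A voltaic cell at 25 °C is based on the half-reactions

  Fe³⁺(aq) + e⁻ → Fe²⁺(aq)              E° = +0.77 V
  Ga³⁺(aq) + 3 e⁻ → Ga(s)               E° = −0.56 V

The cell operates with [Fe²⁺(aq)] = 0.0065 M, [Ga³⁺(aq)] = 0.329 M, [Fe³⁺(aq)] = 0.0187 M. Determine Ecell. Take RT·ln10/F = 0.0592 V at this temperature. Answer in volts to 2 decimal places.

+1.37 V

Since E°(Fe³⁺/Fe²⁺) > E°(Ga³⁺/Ga), Fe³⁺/Fe²⁺ serves as the cathode.
The standard potential is +0.77 − (−0.56) = +1.33 V and the balanced reaction transfers n = 3 electrons.
The balanced reaction is 3 Fe³⁺(aq) + Ga(s) → 3 Fe²⁺(aq) + Ga³⁺(aq), so Q = ([Fe²⁺(aq)]^3·[Ga³⁺(aq)]) / [Fe³⁺(aq)]^3 = 0.0138 and log Q = −1.860.
E = E° − (0.0592/n)·log Q = +1.33 − (0.0592/3)(−1.860) = +1.37 V.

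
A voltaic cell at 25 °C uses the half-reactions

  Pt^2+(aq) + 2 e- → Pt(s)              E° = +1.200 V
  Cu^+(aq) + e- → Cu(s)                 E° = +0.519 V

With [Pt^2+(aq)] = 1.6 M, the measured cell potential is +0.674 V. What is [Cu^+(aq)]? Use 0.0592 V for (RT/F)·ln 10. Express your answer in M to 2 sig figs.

1.7 M

With Pt²⁺/Pt at the cathode and Cu⁺/Cu at the anode, E°cell = +1.200 − (+0.519) = +0.681 V (n = 2).
Rearranging E = E° − (0.0592/n)·log Q gives log Q = 2(+0.681 − (+0.674))/0.0592 = 0.236.
Balancing electrons gives Pt^2+(aq) + 2 Cu(s) → Pt(s) + 2 Cu^+(aq); thus Q = [Cu^+(aq)]^2 / [Pt^2+(aq)].
Substituting the known concentrations and solving, log [Cu^+(aq)] = 0.220 and [Cu^+(aq)] = 1.7 M.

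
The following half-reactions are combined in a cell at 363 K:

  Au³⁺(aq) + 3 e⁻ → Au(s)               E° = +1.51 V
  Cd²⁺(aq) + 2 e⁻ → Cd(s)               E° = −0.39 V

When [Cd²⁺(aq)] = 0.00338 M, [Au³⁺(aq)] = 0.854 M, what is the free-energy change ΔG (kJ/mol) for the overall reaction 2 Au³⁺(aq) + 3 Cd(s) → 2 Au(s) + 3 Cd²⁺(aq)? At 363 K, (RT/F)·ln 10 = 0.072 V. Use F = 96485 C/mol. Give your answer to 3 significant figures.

With Au³⁺/Au reduced at the cathode, E°cell = +1.51 − (−0.39) = +1.90 V and n = 6.
The reaction quotient is [Cd²⁺(aq)]^3 / [Au³⁺(aq)]^2 = 5.29×10^−8; by Nernst, E = +1.90 − (0.072/6)(−7.276) = +1.9873 V.
ΔG = −nFE = −(6)(96485)(+1.9873) J/mol = −1150 kJ/mol.

−1150 kJ/mol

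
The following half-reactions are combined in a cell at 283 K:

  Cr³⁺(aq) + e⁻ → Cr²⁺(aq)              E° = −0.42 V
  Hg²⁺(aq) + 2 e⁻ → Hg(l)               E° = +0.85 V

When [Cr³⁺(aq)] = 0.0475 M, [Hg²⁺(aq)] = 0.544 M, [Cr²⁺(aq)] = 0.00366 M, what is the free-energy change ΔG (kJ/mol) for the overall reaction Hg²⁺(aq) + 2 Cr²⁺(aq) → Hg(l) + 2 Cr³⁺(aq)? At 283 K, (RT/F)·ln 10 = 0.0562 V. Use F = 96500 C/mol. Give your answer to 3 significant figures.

E°cell = +0.85 − (−0.42) = +1.27 V; the balanced reaction transfers n = 2 electrons.
Q = [Cr³⁺(aq)]^2 / ([Hg²⁺(aq)]·[Cr²⁺(aq)]^2) = 310, so log Q = 2.491 and E = +1.27 − (0.0562/2)(2.491) = +1.2000 V.
Then ΔG = −nFE = −2 × 96500 × +1.2000 J/mol = −232 kJ/mol.

−232 kJ/mol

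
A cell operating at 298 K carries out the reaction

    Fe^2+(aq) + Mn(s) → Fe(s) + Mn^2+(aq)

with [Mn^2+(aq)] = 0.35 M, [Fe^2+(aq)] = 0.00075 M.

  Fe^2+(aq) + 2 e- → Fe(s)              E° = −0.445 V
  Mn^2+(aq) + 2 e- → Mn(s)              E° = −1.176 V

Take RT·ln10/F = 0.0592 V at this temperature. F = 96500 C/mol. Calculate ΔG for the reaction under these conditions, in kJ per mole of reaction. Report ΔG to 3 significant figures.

−126 kJ/mol

With Fe²⁺/Fe reduced at the cathode, E°cell = −0.445 − (−1.176) = +0.731 V and n = 2.
Q = [Mn^2+(aq)] / [Fe^2+(aq)] = 467, so log Q = 2.669 and E = +0.731 − (0.0592/2)(2.669) = +0.6520 V.
ΔG = −nFE = −(2)(96500)(+0.6520) J/mol = −126 kJ/mol.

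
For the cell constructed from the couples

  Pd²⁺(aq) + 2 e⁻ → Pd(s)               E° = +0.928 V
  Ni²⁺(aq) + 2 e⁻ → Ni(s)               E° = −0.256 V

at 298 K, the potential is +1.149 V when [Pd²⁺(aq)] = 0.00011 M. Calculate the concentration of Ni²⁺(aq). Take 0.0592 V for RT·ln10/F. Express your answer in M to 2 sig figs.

The Pd²⁺/Pd couple has the larger reduction potential, so it is the cathode: E°cell = +0.928 − (−0.256) = +1.184 V and n = 2.
Rearranging E = E° − (0.0592/n)·log Q gives log Q = 2(+1.184 − (+1.149))/0.0592 = 1.182.
For Pd²⁺(aq) + Ni(s) → Pd(s) + Ni²⁺(aq), the reaction quotient is Q = [Ni²⁺(aq)] / [Pd²⁺(aq)].
Isolating [Ni²⁺(aq)] in Q = 10^{1.182} yields log [Ni²⁺(aq)] = −2.777, i.e. 0.0017 M.

0.0017 M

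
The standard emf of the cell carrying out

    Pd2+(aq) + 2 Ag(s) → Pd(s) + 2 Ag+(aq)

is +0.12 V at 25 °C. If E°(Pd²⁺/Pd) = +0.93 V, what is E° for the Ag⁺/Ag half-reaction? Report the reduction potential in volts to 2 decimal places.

In the reaction as written the Pd²⁺/Pd couple is reduced (cathode) and Ag⁺/Ag is oxidized (anode), so E°cell = E°(Pd²⁺/Pd) − E°(Ag⁺/Ag).
E°(Ag⁺/Ag) = E°(cathode) − E°cell = +0.93 − (+0.12) = +0.81 V.

+0.81 V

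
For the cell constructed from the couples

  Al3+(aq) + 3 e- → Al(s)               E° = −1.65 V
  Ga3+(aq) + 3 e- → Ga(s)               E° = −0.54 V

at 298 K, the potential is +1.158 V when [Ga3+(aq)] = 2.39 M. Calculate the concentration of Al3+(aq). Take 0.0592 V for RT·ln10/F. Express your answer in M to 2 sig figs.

0.0088 M

The Ga³⁺/Ga couple has the larger reduction potential, so it is the cathode: E°cell = −0.54 − (−1.65) = +1.11 V and n = 3.
Rearranging E = E° − (0.0592/n)·log Q gives log Q = 3(+1.11 − (+1.158))/0.0592 = −2.432.
The balanced reaction is Ga3+(aq) + Al(s) → Ga(s) + Al3+(aq), so Q = [Al3+(aq)] / [Ga3+(aq)].
Isolating [Al3+(aq)] in Q = 10^{−2.432} yields log [Al3+(aq)] = −2.054, i.e. 0.0088 M.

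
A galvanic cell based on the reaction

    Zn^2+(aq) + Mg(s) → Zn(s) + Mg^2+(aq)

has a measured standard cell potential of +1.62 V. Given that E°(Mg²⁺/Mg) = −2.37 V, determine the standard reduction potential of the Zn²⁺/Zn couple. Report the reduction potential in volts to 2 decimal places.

−0.75 V

In the reaction as written the Zn²⁺/Zn couple is reduced (cathode) and Mg²⁺/Mg is oxidized (anode), so E°cell = E°(Zn²⁺/Zn) − E°(Mg²⁺/Mg).
E°(Zn²⁺/Zn) = E°cell + E°(anode) = +1.62 + (−2.37) = −0.75 V.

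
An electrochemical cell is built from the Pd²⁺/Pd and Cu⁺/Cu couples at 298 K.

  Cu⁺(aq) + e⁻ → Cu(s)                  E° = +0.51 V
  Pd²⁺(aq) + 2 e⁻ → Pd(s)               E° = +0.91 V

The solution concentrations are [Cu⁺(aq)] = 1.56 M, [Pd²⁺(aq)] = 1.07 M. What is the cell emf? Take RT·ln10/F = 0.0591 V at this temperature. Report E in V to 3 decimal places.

+0.389 V

Since E°(Pd²⁺/Pd) > E°(Cu⁺/Cu), Pd²⁺/Pd serves as the cathode.
E°cell = E°cat − E°an = +0.91 − (+0.51) = +0.40 V; n = 2.
Balancing gives Pd²⁺(aq) + 2 Cu(s) → Pd(s) + 2 Cu⁺(aq); hence Q = [Cu⁺(aq)]^2 / [Pd²⁺(aq)] = 2.27 (log Q = 0.357).
E = E° − (0.0591/n)·log Q = +0.40 − (0.0591/2)(0.357) = +0.389 V.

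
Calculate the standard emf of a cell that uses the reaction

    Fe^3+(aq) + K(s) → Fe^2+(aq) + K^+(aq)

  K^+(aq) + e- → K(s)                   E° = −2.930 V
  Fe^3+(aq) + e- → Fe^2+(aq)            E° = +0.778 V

+3.708 V

Fe^3+(aq) gains electrons, so the Fe³⁺/Fe²⁺ couple is the cathode; the K⁺/K couple is the anode.
E°cell = E°(cathode) − E°(anode) = +0.778 − (−2.930) = +3.708 V.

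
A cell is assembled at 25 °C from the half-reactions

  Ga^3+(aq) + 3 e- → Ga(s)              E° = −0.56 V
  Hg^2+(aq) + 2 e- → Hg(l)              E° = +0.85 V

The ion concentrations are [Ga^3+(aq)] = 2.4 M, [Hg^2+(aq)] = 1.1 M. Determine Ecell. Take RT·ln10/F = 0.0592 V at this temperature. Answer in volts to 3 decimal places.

Since E°(Hg²⁺/Hg) > E°(Ga³⁺/Ga), Hg²⁺/Hg serves as the cathode.
The standard potential is +0.85 − (−0.56) = +1.41 V and the balanced reaction transfers n = 6 electrons.
The balanced reaction is 3 Hg^2+(aq) + 2 Ga(s) → 3 Hg(l) + 2 Ga^3+(aq), so Q = [Ga^3+(aq)]^2 / [Hg^2+(aq)]^3 = 4.33 and log Q = 0.636.
E = E° − (0.0592/n)·log Q = +1.41 − (0.0592/6)(0.636) = +1.404 V.

+1.404 V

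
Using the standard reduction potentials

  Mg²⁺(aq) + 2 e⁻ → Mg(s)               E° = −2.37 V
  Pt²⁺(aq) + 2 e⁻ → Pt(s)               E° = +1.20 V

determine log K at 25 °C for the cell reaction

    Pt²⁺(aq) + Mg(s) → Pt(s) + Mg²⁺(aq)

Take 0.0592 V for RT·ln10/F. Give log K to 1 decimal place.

log K = 120.6

The Pt²⁺/Pt couple is reduced (cathode); E°cell = +1.20 − (−2.37) = +3.57 V with n = 2.
At equilibrium E = 0, so log K = nE°cell / 0.0592 = (2)(+3.57) / 0.0592 = 120.6.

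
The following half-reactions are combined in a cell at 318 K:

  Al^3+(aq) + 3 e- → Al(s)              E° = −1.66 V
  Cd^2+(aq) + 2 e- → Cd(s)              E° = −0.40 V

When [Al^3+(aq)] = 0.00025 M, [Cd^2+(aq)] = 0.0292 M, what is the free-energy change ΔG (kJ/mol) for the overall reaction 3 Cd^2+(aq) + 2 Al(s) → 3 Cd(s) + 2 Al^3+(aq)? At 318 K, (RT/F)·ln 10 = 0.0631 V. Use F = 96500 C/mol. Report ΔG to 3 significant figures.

−745 kJ/mol

With Cd²⁺/Cd reduced at the cathode, E°cell = −0.40 − (−1.66) = +1.26 V and n = 6.
Here Q = [Al^3+(aq)]^2 / [Cd^2+(aq)]^3 = 0.00251 (log Q = −2.600), giving E = +1.26 − (0.0631/6)·(−2.600) = +1.2873 V.
Then ΔG = −nFE = −6 × 96500 × +1.2873 J/mol = −745 kJ/mol.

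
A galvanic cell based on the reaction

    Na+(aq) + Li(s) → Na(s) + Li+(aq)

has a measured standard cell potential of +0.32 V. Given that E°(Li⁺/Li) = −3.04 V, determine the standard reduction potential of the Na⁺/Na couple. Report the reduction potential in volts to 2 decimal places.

−2.72 V

In the reaction as written the Na⁺/Na couple is reduced (cathode) and Li⁺/Li is oxidized (anode), so E°cell = E°(Na⁺/Na) − E°(Li⁺/Li).
E°(Na⁺/Na) = E°cell + E°(anode) = +0.32 + (−3.04) = −2.72 V.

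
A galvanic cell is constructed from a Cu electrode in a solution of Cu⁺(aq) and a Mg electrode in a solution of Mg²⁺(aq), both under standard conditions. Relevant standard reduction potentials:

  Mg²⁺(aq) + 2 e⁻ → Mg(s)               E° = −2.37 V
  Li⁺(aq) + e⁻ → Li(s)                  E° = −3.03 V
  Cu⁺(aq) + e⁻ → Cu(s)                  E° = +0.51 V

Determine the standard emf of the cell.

+2.88 V

Of the two couples in this cell, the one with the more positive reduction potential is reduced at the cathode: here that is Cu⁺/Cu (+0.51 V); Mg²⁺/Mg (−2.37 V) is the anode.
E°cell = E°(cathode) − E°(anode) = +0.51 − (−2.37) = +2.88 V.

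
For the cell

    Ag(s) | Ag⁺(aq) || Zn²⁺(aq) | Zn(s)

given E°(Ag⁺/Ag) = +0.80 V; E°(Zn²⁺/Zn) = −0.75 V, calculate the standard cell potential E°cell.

By convention the left-hand electrode in cell notation is the anode (oxidation) and the right-hand electrode is the cathode (reduction).
E°cell = E°(right) − E°(left) = −0.75 − (+0.80) = −1.55 V.
The negative sign shows that, as written, the cell would require an external voltage to drive the reaction.

−1.55 V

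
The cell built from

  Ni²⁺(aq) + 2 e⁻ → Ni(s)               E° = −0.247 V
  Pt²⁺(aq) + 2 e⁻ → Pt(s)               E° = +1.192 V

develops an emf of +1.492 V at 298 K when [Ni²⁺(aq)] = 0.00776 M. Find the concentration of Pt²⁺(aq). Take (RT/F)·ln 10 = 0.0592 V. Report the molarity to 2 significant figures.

0.48 M

The Pt²⁺/Pt couple has the larger reduction potential, so it is the cathode: E°cell = +1.192 − (−0.247) = +1.439 V and n = 2.
Rearranging E = E° − (0.0592/n)·log Q gives log Q = 2(+1.439 − (+1.492))/0.0592 = −1.791.
For Pt²⁺(aq) + Ni(s) → Pt(s) + Ni²⁺(aq), the reaction quotient is Q = [Ni²⁺(aq)] / [Pt²⁺(aq)].
Solving for the unknown gives log [Pt²⁺(aq)] = −0.319, so [Pt²⁺(aq)] ≈ 0.48 M.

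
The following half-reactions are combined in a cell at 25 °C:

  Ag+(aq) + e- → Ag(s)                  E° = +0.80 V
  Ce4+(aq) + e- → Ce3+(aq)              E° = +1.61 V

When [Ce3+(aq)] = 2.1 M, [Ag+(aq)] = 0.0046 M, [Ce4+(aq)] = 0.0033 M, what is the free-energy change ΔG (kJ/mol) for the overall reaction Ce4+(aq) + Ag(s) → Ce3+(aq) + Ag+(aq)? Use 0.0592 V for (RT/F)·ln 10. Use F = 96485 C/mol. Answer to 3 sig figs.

E°cell = +1.61 − (+0.80) = +0.81 V; the balanced reaction transfers n = 1 electron.
Here Q = ([Ce3+(aq)]·[Ag+(aq)]) / [Ce4+(aq)] = 2.93 (log Q = 0.466), giving E = +0.81 − (0.0592/1)·(0.466) = +0.7824 V.
Then ΔG = −nFE = −1 × 96485 × +0.7824 J/mol = −75.5 kJ/mol.

−75.5 kJ/mol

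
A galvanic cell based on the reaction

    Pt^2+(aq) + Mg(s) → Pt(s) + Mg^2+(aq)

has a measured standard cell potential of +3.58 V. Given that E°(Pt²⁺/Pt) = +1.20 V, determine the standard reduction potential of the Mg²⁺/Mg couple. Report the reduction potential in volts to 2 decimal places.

−2.38 V

In the reaction as written the Pt²⁺/Pt couple is reduced (cathode) and Mg²⁺/Mg is oxidized (anode), so E°cell = E°(Pt²⁺/Pt) − E°(Mg²⁺/Mg).
E°(Mg²⁺/Mg) = E°(cathode) − E°cell = +1.20 − (+3.58) = −2.38 V.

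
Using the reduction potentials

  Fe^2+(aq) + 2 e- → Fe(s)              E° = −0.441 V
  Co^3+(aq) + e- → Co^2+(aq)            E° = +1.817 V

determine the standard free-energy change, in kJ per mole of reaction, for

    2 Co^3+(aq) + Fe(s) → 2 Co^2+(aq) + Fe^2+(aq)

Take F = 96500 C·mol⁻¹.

In the reaction as written Co^3+(aq) is reduced, so the Co³⁺/Co²⁺ couple is the cathode and Fe²⁺/Fe is the anode.
E°cell = +1.817 − (−0.441) = +2.258 V; balancing electrons gives n = 2.
ΔG° = −nFE°cell = −(2)(96500)(+2.258) J/mol = −436 kJ/mol.

−436 kJ/mol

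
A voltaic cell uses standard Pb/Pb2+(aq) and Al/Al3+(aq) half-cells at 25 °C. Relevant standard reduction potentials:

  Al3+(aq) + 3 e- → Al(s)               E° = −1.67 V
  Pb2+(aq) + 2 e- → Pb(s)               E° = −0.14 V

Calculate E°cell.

+1.53 V

Of the two couples in this cell, the one with the more positive reduction potential is reduced at the cathode: here that is Pb²⁺/Pb (−0.14 V); Al³⁺/Al (−1.67 V) is the anode.
E°cell = E°(cathode) − E°(anode) = −0.14 − (−1.67) = +1.53 V.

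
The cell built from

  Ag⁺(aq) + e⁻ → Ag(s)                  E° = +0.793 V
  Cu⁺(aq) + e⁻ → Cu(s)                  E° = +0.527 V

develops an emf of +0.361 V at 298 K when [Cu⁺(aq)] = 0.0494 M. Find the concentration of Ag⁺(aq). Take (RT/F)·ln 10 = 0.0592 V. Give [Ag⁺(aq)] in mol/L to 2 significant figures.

With Ag⁺/Ag at the cathode and Cu⁺/Cu at the anode, E°cell = +0.793 − (+0.527) = +0.266 V (n = 1).
From the Nernst equation, log Q = n(E° − E)/0.0592 = 1·(+0.266 − (+0.361))/0.0592 = −1.605.
For Ag⁺(aq) + Cu(s) → Ag(s) + Cu⁺(aq), the reaction quotient is Q = [Cu⁺(aq)] / [Ag⁺(aq)].
Solving for the unknown gives log [Ag⁺(aq)] = 0.299, so [Ag⁺(aq)] ≈ 2.0 M.

2.0 M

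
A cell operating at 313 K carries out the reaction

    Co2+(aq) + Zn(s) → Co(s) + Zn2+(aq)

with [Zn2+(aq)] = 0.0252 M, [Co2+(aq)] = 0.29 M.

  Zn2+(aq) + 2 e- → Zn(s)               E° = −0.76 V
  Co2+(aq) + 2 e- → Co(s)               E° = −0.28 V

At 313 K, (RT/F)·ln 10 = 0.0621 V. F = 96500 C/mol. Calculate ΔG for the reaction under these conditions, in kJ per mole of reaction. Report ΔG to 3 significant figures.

−99.0 kJ/mol

The standard cell potential is −0.28 − (−0.76) = +0.48 V, with n = 2 electrons in the balanced equation.
Here Q = [Zn2+(aq)] / [Co2+(aq)] = 0.0869 (log Q = −1.061), giving E = +0.48 − (0.0621/2)·(−1.061) = +0.5129 V.
Finally ΔG = −nFE = −(2)(96500 C/mol)(+0.5129 V) = −99.0 kJ/mol.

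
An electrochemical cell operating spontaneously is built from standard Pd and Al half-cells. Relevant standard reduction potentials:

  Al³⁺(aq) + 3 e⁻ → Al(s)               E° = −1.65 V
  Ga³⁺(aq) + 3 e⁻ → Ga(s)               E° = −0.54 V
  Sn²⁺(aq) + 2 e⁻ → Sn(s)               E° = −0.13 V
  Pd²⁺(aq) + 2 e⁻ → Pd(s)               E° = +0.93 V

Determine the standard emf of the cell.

+2.58 V

The Pd²⁺/Pd couple has the higher E°, so Pd ion is reduced (cathode) and Al is oxidized (anode).
E°cell = E°(cathode) − E°(anode) = +0.93 − (−1.65) = +2.58 V.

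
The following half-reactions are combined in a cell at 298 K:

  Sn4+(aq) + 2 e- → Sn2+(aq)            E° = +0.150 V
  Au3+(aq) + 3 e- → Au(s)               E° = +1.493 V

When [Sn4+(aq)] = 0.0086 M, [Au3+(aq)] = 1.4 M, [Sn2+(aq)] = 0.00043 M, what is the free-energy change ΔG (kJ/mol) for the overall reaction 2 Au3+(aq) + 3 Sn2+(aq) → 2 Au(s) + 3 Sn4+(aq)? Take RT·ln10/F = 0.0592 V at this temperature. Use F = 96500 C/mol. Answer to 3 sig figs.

With Au³⁺/Au reduced at the cathode, E°cell = +1.493 − (+0.150) = +1.343 V and n = 6.
The reaction quotient is [Sn4+(aq)]^3 / ([Au3+(aq)]^2·[Sn2+(aq)]^3) = 4.08×10^3; by Nernst, E = +1.343 − (0.0592/6)(3.611) = +1.3074 V.
Then ΔG = −nFE = −6 × 96500 × +1.3074 J/mol = −757 kJ/mol.

−757 kJ/mol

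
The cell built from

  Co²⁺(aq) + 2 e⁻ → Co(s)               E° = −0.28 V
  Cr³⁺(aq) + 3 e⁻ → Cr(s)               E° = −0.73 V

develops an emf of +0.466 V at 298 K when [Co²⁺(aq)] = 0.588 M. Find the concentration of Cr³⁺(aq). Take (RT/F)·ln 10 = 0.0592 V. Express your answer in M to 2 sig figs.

The Co²⁺/Co couple has the larger reduction potential, so it is the cathode: E°cell = −0.28 − (−0.73) = +0.45 V and n = 6.
Since E = E° − (0.0592/n)·log Q, log Q = n(E° − E)/0.0592 = −1.622.
Balancing electrons gives 3 Co²⁺(aq) + 2 Cr(s) → 3 Co(s) + 2 Cr³⁺(aq); thus Q = [Cr³⁺(aq)]^2 / [Co²⁺(aq)]^3.
Isolating [Cr³⁺(aq)] in Q = 10^{−1.622} yields log [Cr³⁺(aq)] = −1.157, i.e. 0.070 M.

0.070 M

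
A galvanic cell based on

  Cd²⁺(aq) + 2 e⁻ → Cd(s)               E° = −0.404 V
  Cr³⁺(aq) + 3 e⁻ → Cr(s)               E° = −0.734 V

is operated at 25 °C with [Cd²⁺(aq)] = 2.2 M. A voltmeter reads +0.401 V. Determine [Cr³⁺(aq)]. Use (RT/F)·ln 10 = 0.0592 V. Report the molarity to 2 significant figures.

0.00082 M

The Cd²⁺/Cd couple has the larger reduction potential, so it is the cathode: E°cell = −0.404 − (−0.734) = +0.330 V and n = 6.
Rearranging E = E° − (0.0592/n)·log Q gives log Q = 6(+0.330 − (+0.401))/0.0592 = −7.196.
For 3 Cd²⁺(aq) + 2 Cr(s) → 3 Cd(s) + 2 Cr³⁺(aq), the reaction quotient is Q = [Cr³⁺(aq)]^2 / [Cd²⁺(aq)]^3.
Substituting the known concentrations and solving, log [Cr³⁺(aq)] = −3.084 and [Cr³⁺(aq)] = 0.00082 M.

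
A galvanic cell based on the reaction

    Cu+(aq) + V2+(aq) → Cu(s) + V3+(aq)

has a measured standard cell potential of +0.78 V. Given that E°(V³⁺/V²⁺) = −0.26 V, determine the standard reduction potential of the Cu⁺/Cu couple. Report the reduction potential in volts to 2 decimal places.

+0.52 V

In the reaction as written the Cu⁺/Cu couple is reduced (cathode) and V³⁺/V²⁺ is oxidized (anode), so E°cell = E°(Cu⁺/Cu) − E°(V³⁺/V²⁺).
E°(Cu⁺/Cu) = E°cell + E°(anode) = +0.78 + (−0.26) = +0.52 V.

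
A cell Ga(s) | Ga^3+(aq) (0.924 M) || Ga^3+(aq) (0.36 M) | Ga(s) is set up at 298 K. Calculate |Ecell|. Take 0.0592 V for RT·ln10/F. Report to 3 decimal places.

For a concentration cell E°cell = 0, since both electrodes use the same couple.
The compartment with the higher Ga^3+(aq) concentration (0.924 M) acts as the cathode; ions are reduced there and produced at the dilute (0.36 M) anode.
With n = 3, Ecell = −(0.0592/3)·log([dilute]/[conc]) = −(0.0592/3)·log(0.36/0.924) = +0.008 V.

0.008 V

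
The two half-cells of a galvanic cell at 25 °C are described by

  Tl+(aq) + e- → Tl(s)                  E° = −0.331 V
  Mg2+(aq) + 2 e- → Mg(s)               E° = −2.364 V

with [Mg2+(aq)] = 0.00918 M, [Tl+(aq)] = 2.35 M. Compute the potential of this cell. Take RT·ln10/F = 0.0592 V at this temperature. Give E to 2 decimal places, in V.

The Tl⁺/Tl couple has the more positive E°, so it is the cathode; Mg²⁺/Mg is the anode.
The standard potential is −0.331 − (−2.364) = +2.033 V and the balanced reaction transfers n = 2 electrons.
The balanced reaction is 2 Tl+(aq) + Mg(s) → 2 Tl(s) + Mg2+(aq), so Q = [Mg2+(aq)] / [Tl+(aq)]^2 = 0.00166 and log Q = −2.779.
By the Nernst equation, E = +2.033 − (0.0592/2)·(−2.779) = +2.12 V.

+2.12 V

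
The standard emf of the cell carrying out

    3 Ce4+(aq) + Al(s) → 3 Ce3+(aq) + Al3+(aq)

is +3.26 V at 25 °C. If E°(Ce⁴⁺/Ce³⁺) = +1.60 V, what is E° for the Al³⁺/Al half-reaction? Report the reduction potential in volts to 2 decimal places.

In the reaction as written the Ce⁴⁺/Ce³⁺ couple is reduced (cathode) and Al³⁺/Al is oxidized (anode), so E°cell = E°(Ce⁴⁺/Ce³⁺) − E°(Al³⁺/Al).
E°(Al³⁺/Al) = E°(cathode) − E°cell = +1.60 − (+3.26) = −1.66 V.

−1.66 V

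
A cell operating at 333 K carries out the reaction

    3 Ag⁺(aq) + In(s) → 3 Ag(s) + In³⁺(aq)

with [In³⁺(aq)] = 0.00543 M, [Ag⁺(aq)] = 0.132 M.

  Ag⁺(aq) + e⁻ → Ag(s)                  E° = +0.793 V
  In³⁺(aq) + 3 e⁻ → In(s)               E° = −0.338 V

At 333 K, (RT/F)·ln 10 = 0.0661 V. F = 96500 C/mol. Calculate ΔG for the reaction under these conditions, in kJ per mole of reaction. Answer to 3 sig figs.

−325 kJ/mol

The standard cell potential is +0.793 − (−0.338) = +1.131 V, with n = 3 electrons in the balanced equation.
The reaction quotient is [In³⁺(aq)] / [Ag⁺(aq)]^3 = 2.36; by Nernst, E = +1.131 − (0.0661/3)(0.373) = +1.1228 V.
Finally ΔG = −nFE = −(3)(96500 C/mol)(+1.1228 V) = −325 kJ/mol.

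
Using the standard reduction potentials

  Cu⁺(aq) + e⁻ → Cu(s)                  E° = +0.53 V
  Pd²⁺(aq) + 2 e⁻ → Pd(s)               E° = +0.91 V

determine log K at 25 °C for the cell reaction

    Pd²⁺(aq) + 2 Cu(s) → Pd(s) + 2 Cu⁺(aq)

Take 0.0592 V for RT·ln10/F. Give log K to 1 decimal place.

log K = 12.8

The Pd²⁺/Pd couple is reduced (cathode); E°cell = +0.91 − (+0.53) = +0.38 V with n = 2.
At equilibrium E = 0, so log K = nE°cell / 0.0592 = (2)(+0.38) / 0.0592 = 12.8.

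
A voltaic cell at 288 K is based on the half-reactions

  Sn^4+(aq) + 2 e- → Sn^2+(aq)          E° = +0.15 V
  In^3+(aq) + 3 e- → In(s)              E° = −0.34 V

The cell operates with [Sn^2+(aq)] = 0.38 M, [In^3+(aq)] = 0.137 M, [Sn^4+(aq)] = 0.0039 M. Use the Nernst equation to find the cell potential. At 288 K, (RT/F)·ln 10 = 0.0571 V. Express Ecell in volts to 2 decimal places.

Sn⁴⁺/Sn²⁺ is reduced (cathode, E° = +0.15 V) and In³⁺/In is oxidized (anode).
The standard potential is +0.15 − (−0.34) = +0.49 V and the balanced reaction transfers n = 6 electrons.
For the overall reaction 3 Sn^4+(aq) + 2 In(s) → 3 Sn^2+(aq) + 2 In^3+(aq), Q = ([Sn^2+(aq)]^3·[In^3+(aq)]^2) / [Sn^4+(aq)]^3 = 1.74×10^4, giving log Q = 4.240.
By the Nernst equation, E = +0.49 − (0.0571/6)·(4.240) = +0.45 V.

+0.45 V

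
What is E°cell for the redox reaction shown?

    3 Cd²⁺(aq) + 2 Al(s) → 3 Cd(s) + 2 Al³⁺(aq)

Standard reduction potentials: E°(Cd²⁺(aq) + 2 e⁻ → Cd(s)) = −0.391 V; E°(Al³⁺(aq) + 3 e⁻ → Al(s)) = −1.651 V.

In the reaction as written, Cd²⁺(aq) is reduced (cathode) and Al³⁺(aq) is produced by oxidation at the anode.
E°cell = E°(cathode) − E°(anode) = −0.391 − (−1.651) = +1.260 V.

+1.260 V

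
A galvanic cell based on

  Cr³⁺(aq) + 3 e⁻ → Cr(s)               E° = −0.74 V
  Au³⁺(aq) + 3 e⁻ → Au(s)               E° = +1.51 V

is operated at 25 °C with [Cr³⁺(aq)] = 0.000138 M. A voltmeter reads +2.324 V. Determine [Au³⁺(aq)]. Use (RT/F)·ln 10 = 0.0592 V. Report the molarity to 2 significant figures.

0.78 M

Au³⁺/Au is the cathode (higher E°); E°cell = +1.51 − (−0.74) = +2.25 V with n = 3.
Rearranging E = E° − (0.0592/n)·log Q gives log Q = 3(+2.25 − (+2.324))/0.0592 = −3.750.
For Au³⁺(aq) + Cr(s) → Au(s) + Cr³⁺(aq), the reaction quotient is Q = [Cr³⁺(aq)] / [Au³⁺(aq)].
Substituting the known concentrations and solving, log [Au³⁺(aq)] = −0.110 and [Au³⁺(aq)] = 0.78 M.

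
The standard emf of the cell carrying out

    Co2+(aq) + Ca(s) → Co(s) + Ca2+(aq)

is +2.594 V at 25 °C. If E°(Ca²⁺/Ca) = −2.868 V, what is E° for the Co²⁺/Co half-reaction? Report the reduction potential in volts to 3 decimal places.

In the reaction as written the Co²⁺/Co couple is reduced (cathode) and Ca²⁺/Ca is oxidized (anode), so E°cell = E°(Co²⁺/Co) − E°(Ca²⁺/Ca).
E°(Co²⁺/Co) = E°cell + E°(anode) = +2.594 + (−2.868) = −0.274 V.

−0.274 V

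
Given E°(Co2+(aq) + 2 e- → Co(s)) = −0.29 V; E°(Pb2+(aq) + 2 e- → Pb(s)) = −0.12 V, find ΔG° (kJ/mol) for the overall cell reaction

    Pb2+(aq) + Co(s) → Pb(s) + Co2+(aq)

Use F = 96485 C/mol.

In the reaction as written Pb2+(aq) is reduced, so the Pb²⁺/Pb couple is the cathode and Co²⁺/Co is the anode.
E°cell = −0.12 − (−0.29) = +0.17 V; balancing electrons gives n = 2.
ΔG° = −nFE°cell = −(2)(96485)(+0.17) J/mol = −32.8 kJ/mol.

−32.8 kJ/mol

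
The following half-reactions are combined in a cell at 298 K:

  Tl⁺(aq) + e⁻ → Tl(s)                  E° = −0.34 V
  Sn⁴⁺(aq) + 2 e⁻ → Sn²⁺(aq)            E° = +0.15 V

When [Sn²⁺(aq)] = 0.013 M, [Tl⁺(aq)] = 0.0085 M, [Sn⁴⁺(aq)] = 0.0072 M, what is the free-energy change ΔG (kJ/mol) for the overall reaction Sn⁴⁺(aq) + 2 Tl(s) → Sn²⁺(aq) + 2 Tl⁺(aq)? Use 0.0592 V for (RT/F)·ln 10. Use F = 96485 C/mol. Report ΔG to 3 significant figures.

−117 kJ/mol

With Sn⁴⁺/Sn²⁺ reduced at the cathode, E°cell = +0.15 − (−0.34) = +0.49 V and n = 2.
The reaction quotient is ([Sn²⁺(aq)]·[Tl⁺(aq)]^2) / [Sn⁴⁺(aq)] = 0.00013; by Nernst, E = +0.49 − (0.0592/2)(−3.885) = +0.6050 V.
ΔG = −nFE = −(2)(96485)(+0.6050) J/mol = −117 kJ/mol.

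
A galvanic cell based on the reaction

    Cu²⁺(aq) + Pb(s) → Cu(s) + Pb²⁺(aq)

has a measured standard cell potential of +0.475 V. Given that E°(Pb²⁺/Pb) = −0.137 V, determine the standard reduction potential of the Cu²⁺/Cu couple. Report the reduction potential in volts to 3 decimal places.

In the reaction as written the Cu²⁺/Cu couple is reduced (cathode) and Pb²⁺/Pb is oxidized (anode), so E°cell = E°(Cu²⁺/Cu) − E°(Pb²⁺/Pb).
E°(Cu²⁺/Cu) = E°cell + E°(anode) = +0.475 + (−0.137) = +0.338 V.

+0.338 V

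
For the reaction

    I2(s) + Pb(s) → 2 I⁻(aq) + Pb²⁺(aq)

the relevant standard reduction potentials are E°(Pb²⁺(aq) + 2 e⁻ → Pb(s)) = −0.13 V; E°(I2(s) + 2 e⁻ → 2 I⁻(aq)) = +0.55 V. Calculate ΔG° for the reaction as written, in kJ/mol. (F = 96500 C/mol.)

−131 kJ/mol

In the reaction as written I2(s) is reduced, so the I₂/I⁻ couple is the cathode and Pb²⁺/Pb is the anode.
E°cell = +0.55 − (−0.13) = +0.68 V; balancing electrons gives n = 2.
ΔG° = −nFE°cell = −(2)(96500)(+0.68) J/mol = −131 kJ/mol.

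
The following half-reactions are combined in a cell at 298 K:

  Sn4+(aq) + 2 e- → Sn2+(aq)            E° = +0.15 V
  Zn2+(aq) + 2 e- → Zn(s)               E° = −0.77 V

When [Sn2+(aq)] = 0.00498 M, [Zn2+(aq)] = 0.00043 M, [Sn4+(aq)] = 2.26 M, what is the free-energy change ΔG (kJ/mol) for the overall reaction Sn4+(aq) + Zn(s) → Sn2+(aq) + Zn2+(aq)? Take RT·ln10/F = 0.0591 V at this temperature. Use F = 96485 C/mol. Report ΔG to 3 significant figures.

−212 kJ/mol

With Sn⁴⁺/Sn²⁺ reduced at the cathode, E°cell = +0.15 − (−0.77) = +0.92 V and n = 2.
The reaction quotient is ([Sn2+(aq)]·[Zn2+(aq)]) / [Sn4+(aq)] = 9.48×10^−7; by Nernst, E = +0.92 − (0.0591/2)(−6.023) = +1.0980 V.
Then ΔG = −nFE = −2 × 96485 × +1.0980 J/mol = −212 kJ/mol.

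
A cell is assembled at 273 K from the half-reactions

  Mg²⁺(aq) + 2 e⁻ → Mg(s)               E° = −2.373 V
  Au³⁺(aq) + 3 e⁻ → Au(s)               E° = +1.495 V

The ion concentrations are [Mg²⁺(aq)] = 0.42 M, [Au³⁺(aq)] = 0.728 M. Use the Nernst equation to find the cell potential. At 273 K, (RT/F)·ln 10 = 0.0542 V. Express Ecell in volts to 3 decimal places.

+3.876 V

The Au³⁺/Au couple has the more positive E°, so it is the cathode; Mg²⁺/Mg is the anode.
The standard potential is +1.495 − (−2.373) = +3.868 V and the balanced reaction transfers n = 6 electrons.
For the overall reaction 2 Au³⁺(aq) + 3 Mg(s) → 2 Au(s) + 3 Mg²⁺(aq), Q = [Mg²⁺(aq)]^3 / [Au³⁺(aq)]^2 = 0.14, giving log Q = −0.855.
E = E° − (0.0542/n)·log Q = +3.868 − (0.0542/6)(−0.855) = +3.876 V.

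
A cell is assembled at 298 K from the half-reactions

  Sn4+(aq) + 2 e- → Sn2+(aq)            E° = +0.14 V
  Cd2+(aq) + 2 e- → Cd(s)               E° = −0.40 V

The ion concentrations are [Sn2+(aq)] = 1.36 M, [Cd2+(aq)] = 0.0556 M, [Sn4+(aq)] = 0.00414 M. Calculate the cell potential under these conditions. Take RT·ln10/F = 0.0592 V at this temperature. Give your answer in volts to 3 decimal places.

The Sn⁴⁺/Sn²⁺ couple has the more positive E°, so it is the cathode; Cd²⁺/Cd is the anode.
E°cell = E°cat − E°an = +0.14 − (−0.40) = +0.54 V; n = 2.
The balanced reaction is Sn4+(aq) + Cd(s) → Sn2+(aq) + Cd2+(aq), so Q = ([Sn2+(aq)]·[Cd2+(aq)]) / [Sn4+(aq)] = 18.3 and log Q = 1.262.
Applying E = E° − (RT ln10/nF)·log Q gives +0.54 − (0.0592/2)(1.262) = +0.503 V.

+0.503 V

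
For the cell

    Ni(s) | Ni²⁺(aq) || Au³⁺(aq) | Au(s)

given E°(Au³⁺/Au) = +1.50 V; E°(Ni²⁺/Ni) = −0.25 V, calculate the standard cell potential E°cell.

+1.75 V

By convention the left-hand electrode in cell notation is the anode (oxidation) and the right-hand electrode is the cathode (reduction).
E°cell = E°(right) − E°(left) = +1.50 − (−0.25) = +1.75 V.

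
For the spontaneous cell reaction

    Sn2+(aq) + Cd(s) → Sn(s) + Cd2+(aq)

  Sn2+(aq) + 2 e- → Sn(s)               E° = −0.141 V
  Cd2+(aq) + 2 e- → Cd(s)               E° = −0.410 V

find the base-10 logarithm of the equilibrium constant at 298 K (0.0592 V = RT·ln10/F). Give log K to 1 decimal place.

log K = 9.1

The Sn²⁺/Sn couple is reduced (cathode); E°cell = −0.141 − (−0.410) = +0.269 V with n = 2.
At equilibrium E = 0, so log K = nE°cell / 0.0592 = (2)(+0.269) / 0.0592 = 9.1.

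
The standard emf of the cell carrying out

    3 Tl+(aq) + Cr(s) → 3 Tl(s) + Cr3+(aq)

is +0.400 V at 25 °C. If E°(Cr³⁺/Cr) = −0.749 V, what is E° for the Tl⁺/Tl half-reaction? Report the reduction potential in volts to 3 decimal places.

In the reaction as written the Tl⁺/Tl couple is reduced (cathode) and Cr³⁺/Cr is oxidized (anode), so E°cell = E°(Tl⁺/Tl) − E°(Cr³⁺/Cr).
E°(Tl⁺/Tl) = E°cell + E°(anode) = +0.400 + (−0.749) = −0.349 V.

−0.349 V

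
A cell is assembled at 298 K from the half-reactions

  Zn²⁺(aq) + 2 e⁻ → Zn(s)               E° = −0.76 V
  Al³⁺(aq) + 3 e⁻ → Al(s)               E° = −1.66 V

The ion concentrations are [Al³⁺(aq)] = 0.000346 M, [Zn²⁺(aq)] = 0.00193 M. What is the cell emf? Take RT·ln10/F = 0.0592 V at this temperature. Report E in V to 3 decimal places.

Zn²⁺/Zn is reduced (cathode, E° = −0.76 V) and Al³⁺/Al is oxidized (anode).
The standard potential is −0.76 − (−1.66) = +0.90 V and the balanced reaction transfers n = 6 electrons.
The balanced reaction is 3 Zn²⁺(aq) + 2 Al(s) → 3 Zn(s) + 2 Al³⁺(aq), so Q = [Al³⁺(aq)]^2 / [Zn²⁺(aq)]^3 = 16.7 and log Q = 1.221.
By the Nernst equation, E = +0.90 − (0.0592/6)·(1.221) = +0.888 V.

+0.888 V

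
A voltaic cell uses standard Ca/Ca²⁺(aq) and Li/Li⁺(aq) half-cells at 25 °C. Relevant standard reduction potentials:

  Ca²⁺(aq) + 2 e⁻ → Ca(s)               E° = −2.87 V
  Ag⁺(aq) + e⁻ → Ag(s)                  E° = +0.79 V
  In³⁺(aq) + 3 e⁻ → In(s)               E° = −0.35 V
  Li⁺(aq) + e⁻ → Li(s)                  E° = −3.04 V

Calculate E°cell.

+0.17 V

Of the two couples in this cell, the one with the more positive reduction potential is reduced at the cathode: here that is Ca²⁺/Ca (−2.87 V); Li⁺/Li (−3.04 V) is the anode.
E°cell = E°(cathode) − E°(anode) = −2.87 − (−3.04) = +0.17 V.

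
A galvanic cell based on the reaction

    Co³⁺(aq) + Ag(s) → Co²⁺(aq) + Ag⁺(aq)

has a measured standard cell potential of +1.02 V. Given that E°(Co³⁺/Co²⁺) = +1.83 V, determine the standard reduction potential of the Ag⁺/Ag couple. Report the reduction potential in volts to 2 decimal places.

In the reaction as written the Co³⁺/Co²⁺ couple is reduced (cathode) and Ag⁺/Ag is oxidized (anode), so E°cell = E°(Co³⁺/Co²⁺) − E°(Ag⁺/Ag).
E°(Ag⁺/Ag) = E°(cathode) − E°cell = +1.83 − (+1.02) = +0.81 V.

+0.81 V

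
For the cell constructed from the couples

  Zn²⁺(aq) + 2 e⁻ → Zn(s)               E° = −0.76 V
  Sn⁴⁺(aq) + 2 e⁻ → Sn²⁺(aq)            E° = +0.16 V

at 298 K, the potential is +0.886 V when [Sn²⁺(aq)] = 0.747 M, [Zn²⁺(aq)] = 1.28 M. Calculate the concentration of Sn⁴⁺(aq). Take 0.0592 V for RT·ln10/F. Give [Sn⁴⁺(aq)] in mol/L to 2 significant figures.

The Sn⁴⁺/Sn²⁺ couple has the larger reduction potential, so it is the cathode: E°cell = +0.16 − (−0.76) = +0.92 V and n = 2.
From the Nernst equation, log Q = n(E° − E)/0.0592 = 2·(+0.92 − (+0.886))/0.0592 = 1.149.
Balancing electrons gives Sn⁴⁺(aq) + Zn(s) → Sn²⁺(aq) + Zn²⁺(aq); thus Q = ([Sn²⁺(aq)]·[Zn²⁺(aq)]) / [Sn⁴⁺(aq)].
Isolating [Sn⁴⁺(aq)] in Q = 10^{1.149} yields log [Sn⁴⁺(aq)] = −1.168, i.e. 0.068 M.

0.068 M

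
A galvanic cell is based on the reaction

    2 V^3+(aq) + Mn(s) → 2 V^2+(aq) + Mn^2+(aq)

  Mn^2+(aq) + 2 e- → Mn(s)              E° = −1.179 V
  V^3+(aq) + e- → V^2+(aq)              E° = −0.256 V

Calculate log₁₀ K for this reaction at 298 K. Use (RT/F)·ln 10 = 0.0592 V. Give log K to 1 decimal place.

log K = 31.2

The V³⁺/V²⁺ couple is reduced (cathode); E°cell = −0.256 − (−1.179) = +0.923 V with n = 2.
At equilibrium E = 0, so log K = nE°cell / 0.0592 = (2)(+0.923) / 0.0592 = 31.2.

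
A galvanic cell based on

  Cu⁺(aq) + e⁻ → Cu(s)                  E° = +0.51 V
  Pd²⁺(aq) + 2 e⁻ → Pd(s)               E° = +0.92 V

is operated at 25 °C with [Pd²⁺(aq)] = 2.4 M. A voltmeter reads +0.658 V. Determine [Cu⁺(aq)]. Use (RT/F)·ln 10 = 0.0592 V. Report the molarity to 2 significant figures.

0.00010 M

With Pd²⁺/Pd at the cathode and Cu⁺/Cu at the anode, E°cell = +0.92 − (+0.51) = +0.41 V (n = 2).
Rearranging E = E° − (0.0592/n)·log Q gives log Q = 2(+0.41 − (+0.658))/0.0592 = −8.378.
The balanced reaction is Pd²⁺(aq) + 2 Cu(s) → Pd(s) + 2 Cu⁺(aq), so Q = [Cu⁺(aq)]^2 / [Pd²⁺(aq)].
Solving for the unknown gives log [Cu⁺(aq)] = −3.999, so [Cu⁺(aq)] ≈ 0.00010 M.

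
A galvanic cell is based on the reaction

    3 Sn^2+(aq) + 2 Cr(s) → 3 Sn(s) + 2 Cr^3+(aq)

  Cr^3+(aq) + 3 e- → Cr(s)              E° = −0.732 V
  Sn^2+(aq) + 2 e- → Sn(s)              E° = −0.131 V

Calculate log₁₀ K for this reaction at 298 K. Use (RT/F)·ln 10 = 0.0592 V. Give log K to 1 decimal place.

The Sn²⁺/Sn couple is reduced (cathode); E°cell = −0.131 − (−0.732) = +0.601 V with n = 6.
At equilibrium E = 0, so log K = nE°cell / 0.0592 = (6)(+0.601) / 0.0592 = 60.9.

log K = 60.9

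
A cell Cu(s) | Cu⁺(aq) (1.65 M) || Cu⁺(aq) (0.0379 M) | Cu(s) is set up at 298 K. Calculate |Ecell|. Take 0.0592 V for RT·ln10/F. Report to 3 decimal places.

0.097 V

For a concentration cell E°cell = 0, since both electrodes use the same couple.
The compartment with the higher Cu⁺(aq) concentration (1.65 M) acts as the cathode; ions are reduced there and produced at the dilute (0.0379 M) anode.
With n = 1, Ecell = −(0.0592/1)·log([dilute]/[conc]) = −(0.0592/1)·log(0.0379/1.65) = +0.097 V.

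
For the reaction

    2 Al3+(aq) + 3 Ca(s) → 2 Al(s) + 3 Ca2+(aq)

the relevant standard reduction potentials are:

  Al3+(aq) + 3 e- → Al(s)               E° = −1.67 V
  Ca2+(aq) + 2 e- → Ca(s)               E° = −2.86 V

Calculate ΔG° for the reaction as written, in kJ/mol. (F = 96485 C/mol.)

In the reaction as written Al3+(aq) is reduced, so the Al³⁺/Al couple is the cathode and Ca²⁺/Ca is the anode.
E°cell = −1.67 − (−2.86) = +1.19 V; balancing electrons gives n = 6.
ΔG° = −nFE°cell = −(6)(96485)(+1.19) J/mol = −689 kJ/mol.

−689 kJ/mol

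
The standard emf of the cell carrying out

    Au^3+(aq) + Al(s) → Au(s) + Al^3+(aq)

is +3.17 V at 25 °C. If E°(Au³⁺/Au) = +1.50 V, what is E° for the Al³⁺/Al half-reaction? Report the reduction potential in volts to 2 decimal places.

In the reaction as written the Au³⁺/Au couple is reduced (cathode) and Al³⁺/Al is oxidized (anode), so E°cell = E°(Au³⁺/Au) − E°(Al³⁺/Al).
E°(Al³⁺/Al) = E°(cathode) − E°cell = +1.50 − (+3.17) = −1.67 V.

−1.67 V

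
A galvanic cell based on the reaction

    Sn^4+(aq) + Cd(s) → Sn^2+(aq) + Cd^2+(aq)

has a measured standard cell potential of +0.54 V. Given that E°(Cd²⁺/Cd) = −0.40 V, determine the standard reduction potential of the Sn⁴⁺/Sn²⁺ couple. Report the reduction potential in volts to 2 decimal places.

In the reaction as written the Sn⁴⁺/Sn²⁺ couple is reduced (cathode) and Cd²⁺/Cd is oxidized (anode), so E°cell = E°(Sn⁴⁺/Sn²⁺) − E°(Cd²⁺/Cd).
E°(Sn⁴⁺/Sn²⁺) = E°cell + E°(anode) = +0.54 + (−0.40) = +0.14 V.

+0.14 V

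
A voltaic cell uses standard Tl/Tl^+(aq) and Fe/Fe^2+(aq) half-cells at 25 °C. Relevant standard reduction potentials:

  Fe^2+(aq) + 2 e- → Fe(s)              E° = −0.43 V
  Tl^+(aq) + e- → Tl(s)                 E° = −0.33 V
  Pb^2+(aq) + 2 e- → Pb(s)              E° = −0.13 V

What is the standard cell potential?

The Tl⁺/Tl couple has the higher E°, so Tl ion is reduced (cathode) and Fe is oxidized (anode).
E°cell = E°(cathode) − E°(anode) = −0.33 − (−0.43) = +0.10 V.

+0.10 V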